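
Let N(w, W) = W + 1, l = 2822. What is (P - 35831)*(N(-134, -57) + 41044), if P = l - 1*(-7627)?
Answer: -1040357416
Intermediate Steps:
N(w, W) = 1 + W
P = 10449 (P = 2822 - 1*(-7627) = 2822 + 7627 = 10449)
(P - 35831)*(N(-134, -57) + 41044) = (10449 - 35831)*((1 - 57) + 41044) = -25382*(-56 + 41044) = -25382*40988 = -1040357416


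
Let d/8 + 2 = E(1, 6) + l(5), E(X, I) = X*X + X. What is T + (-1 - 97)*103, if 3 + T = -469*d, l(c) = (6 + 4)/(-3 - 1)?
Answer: -717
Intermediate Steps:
E(X, I) = X + X² (E(X, I) = X² + X = X + X²)
l(c) = -5/2 (l(c) = 10/(-4) = 10*(-¼) = -5/2)
d = -20 (d = -16 + 8*(1*(1 + 1) - 5/2) = -16 + 8*(1*2 - 5/2) = -16 + 8*(2 - 5/2) = -16 + 8*(-½) = -16 - 4 = -20)
T = 9377 (T = -3 - 469*(-20) = -3 + 9380 = 9377)
T + (-1 - 97)*103 = 9377 + (-1 - 97)*103 = 9377 - 98*103 = 9377 - 10094 = -717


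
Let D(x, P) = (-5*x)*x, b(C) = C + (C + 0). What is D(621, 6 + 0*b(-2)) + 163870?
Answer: -1764335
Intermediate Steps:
b(C) = 2*C (b(C) = C + C = 2*C)
D(x, P) = -5*x**2
D(621, 6 + 0*b(-2)) + 163870 = -5*621**2 + 163870 = -5*385641 + 163870 = -1928205 + 163870 = -1764335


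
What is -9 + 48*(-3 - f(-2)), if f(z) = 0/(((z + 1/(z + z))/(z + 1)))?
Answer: -153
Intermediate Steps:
f(z) = 0 (f(z) = 0/(((z + 1/(2*z))/(1 + z))) = 0*((1 + z)/(z + 1/(2*z))) = 0)
-9 + 48*(-3 - f(-2)) = -9 + 48*(-3 - 1*0) = -9 + 48*(-3 + 0) = -9 + 48*(-3) = -9 - 144 = -153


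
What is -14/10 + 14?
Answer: 63/5 ≈ 12.600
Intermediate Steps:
-14/10 + 14 = (⅒)*(-14) + 14 = -7/5 + 14 = 63/5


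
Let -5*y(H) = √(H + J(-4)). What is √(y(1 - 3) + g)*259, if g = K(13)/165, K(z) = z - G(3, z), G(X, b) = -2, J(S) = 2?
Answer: 259*√11/11 ≈ 78.091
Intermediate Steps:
K(z) = 2 + z (K(z) = z - 1*(-2) = z + 2 = 2 + z)
g = 1/11 (g = (2 + 13)/165 = 15*(1/165) = 1/11 ≈ 0.090909)
y(H) = -√(2 + H)/5 (y(H) = -√(H + 2)/5 = -√(2 + H)/5)
√(y(1 - 3) + g)*259 = √(-√(2 + (1 - 3))/5 + 1/11)*259 = √(-√(2 - 2)/5 + 1/11)*259 = √(-√0/5 + 1/11)*259 = √(-⅕*0 + 1/11)*259 = √(0 + 1/11)*259 = √(1/11)*259 = (√11/11)*259 = 259*√11/11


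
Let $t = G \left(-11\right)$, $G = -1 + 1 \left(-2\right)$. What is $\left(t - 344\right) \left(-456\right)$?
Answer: $141816$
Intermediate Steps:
$G = -3$ ($G = -1 - 2 = -3$)
$t = 33$ ($t = \left(-3\right) \left(-11\right) = 33$)
$\left(t - 344\right) \left(-456\right) = \left(33 - 344\right) \left(-456\right) = \left(-311\right) \left(-456\right) = 141816$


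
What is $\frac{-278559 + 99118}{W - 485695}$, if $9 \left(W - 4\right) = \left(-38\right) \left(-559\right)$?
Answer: $\frac{1614969}{4349977} \approx 0.37126$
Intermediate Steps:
$W = \frac{21278}{9}$ ($W = 4 + \frac{\left(-38\right) \left(-559\right)}{9} = 4 + \frac{1}{9} \cdot 21242 = 4 + \frac{21242}{9} = \frac{21278}{9} \approx 2364.2$)
$\frac{-278559 + 99118}{W - 485695} = \frac{-278559 + 99118}{\frac{21278}{9} - 485695} = - \frac{179441}{- \frac{4349977}{9}} = \left(-179441\right) \left(- \frac{9}{4349977}\right) = \frac{1614969}{4349977}$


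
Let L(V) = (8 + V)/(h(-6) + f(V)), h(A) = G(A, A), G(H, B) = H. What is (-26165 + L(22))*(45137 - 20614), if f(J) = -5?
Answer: -7058822935/11 ≈ -6.4171e+8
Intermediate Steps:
h(A) = A
L(V) = -8/11 - V/11 (L(V) = (8 + V)/(-6 - 5) = (8 + V)/(-11) = (8 + V)*(-1/11) = -8/11 - V/11)
(-26165 + L(22))*(45137 - 20614) = (-26165 + (-8/11 - 1/11*22))*(45137 - 20614) = (-26165 + (-8/11 - 2))*24523 = (-26165 - 30/11)*24523 = -287845/11*24523 = -7058822935/11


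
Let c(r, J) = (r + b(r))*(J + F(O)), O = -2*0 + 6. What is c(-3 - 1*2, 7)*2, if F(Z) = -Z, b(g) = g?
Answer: -20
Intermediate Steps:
O = 6 (O = 0 + 6 = 6)
c(r, J) = 2*r*(-6 + J) (c(r, J) = (r + r)*(J - 1*6) = (2*r)*(J - 6) = (2*r)*(-6 + J) = 2*r*(-6 + J))
c(-3 - 1*2, 7)*2 = (2*(-3 - 1*2)*(-6 + 7))*2 = (2*(-3 - 2)*1)*2 = (2*(-5)*1)*2 = -10*2 = -20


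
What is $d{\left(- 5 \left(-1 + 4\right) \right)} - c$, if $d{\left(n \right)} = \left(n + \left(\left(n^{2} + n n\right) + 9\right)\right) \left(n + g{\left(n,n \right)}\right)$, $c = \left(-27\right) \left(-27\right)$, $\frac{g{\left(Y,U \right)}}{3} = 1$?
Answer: $-6057$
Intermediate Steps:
$g{\left(Y,U \right)} = 3$ ($g{\left(Y,U \right)} = 3 \cdot 1 = 3$)
$c = 729$
$d{\left(n \right)} = \left(3 + n\right) \left(9 + n + 2 n^{2}\right)$ ($d{\left(n \right)} = \left(n + \left(\left(n^{2} + n n\right) + 9\right)\right) \left(n + 3\right) = \left(n + \left(\left(n^{2} + n^{2}\right) + 9\right)\right) \left(3 + n\right) = \left(n + \left(2 n^{2} + 9\right)\right) \left(3 + n\right) = \left(n + \left(9 + 2 n^{2}\right)\right) \left(3 + n\right) = \left(9 + n + 2 n^{2}\right) \left(3 + n\right) = \left(3 + n\right) \left(9 + n + 2 n^{2}\right)$)
$d{\left(- 5 \left(-1 + 4\right) \right)} - c = \left(27 + 2 \left(- 5 \left(-1 + 4\right)\right)^{3} + 7 \left(- 5 \left(-1 + 4\right)\right)^{2} + 12 \left(- 5 \left(-1 + 4\right)\right)\right) - 729 = \left(27 + 2 \left(\left(-5\right) 3\right)^{3} + 7 \left(\left(-5\right) 3\right)^{2} + 12 \left(\left(-5\right) 3\right)\right) - 729 = \left(27 + 2 \left(-15\right)^{3} + 7 \left(-15\right)^{2} + 12 \left(-15\right)\right) - 729 = \left(27 + 2 \left(-3375\right) + 7 \cdot 225 - 180\right) - 729 = \left(27 - 6750 + 1575 - 180\right) - 729 = -5328 - 729 = -6057$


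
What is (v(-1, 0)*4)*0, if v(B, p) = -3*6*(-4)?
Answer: 0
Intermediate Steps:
v(B, p) = 72 (v(B, p) = -18*(-4) = 72)
(v(-1, 0)*4)*0 = (72*4)*0 = 288*0 = 0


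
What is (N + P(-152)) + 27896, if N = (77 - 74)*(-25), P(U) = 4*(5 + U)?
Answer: 27233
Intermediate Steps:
P(U) = 20 + 4*U
N = -75 (N = 3*(-25) = -75)
(N + P(-152)) + 27896 = (-75 + (20 + 4*(-152))) + 27896 = (-75 + (20 - 608)) + 27896 = (-75 - 588) + 27896 = -663 + 27896 = 27233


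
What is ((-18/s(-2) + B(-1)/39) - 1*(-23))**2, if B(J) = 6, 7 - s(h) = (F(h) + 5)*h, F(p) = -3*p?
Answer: 72165025/142129 ≈ 507.74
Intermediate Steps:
s(h) = 7 - h*(5 - 3*h) (s(h) = 7 - (-3*h + 5)*h = 7 - (5 - 3*h)*h = 7 - h*(5 - 3*h))
((-18/s(-2) + B(-1)/39) - 1*(-23))**2 = ((-18/(7 - 5*(-2) + 3*(-2)**2) + 6/39) - 1*(-23))**2 = ((-18/(7 + 10 + 3*4) + 6*(1/39)) + 23)**2 = ((-18/(7 + 10 + 12) + 2/13) + 23)**2 = ((-18/29 + 2/13) + 23)**2 = (-176/377 + 23)**2 = (8495/377)**2 = 72165025/142129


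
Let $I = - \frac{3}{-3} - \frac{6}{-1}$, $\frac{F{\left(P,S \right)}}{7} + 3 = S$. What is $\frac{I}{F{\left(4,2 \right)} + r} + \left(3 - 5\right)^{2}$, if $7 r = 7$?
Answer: $\frac{17}{6} \approx 2.8333$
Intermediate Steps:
$r = 1$ ($r = \frac{1}{7} \cdot 7 = 1$)
$F{\left(P,S \right)} = -21 + 7 S$
$I = 7$ ($I = \left(-3\right) \left(- \frac{1}{3}\right) - -6 = 1 + 6 = 7$)
$\frac{I}{F{\left(4,2 \right)} + r} + \left(3 - 5\right)^{2} = \frac{7}{\left(-21 + 7 \cdot 2\right) + 1} + \left(3 - 5\right)^{2} = \frac{7}{\left(-21 + 14\right) + 1} + \left(-2\right)^{2} = \frac{7}{-7 + 1} + 4 = \frac{7}{-6} + 4 = 7 \left(- \frac{1}{6}\right) + 4 = - \frac{7}{6} + 4 = \frac{17}{6}$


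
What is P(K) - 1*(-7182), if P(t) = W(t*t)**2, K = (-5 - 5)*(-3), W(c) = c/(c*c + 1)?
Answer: 4712121835657182/656101620001 ≈ 7182.0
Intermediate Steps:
W(c) = c/(1 + c**2) (W(c) = c/(c**2 + 1) = c/(1 + c**2))
K = 30 (K = -10*(-3) = 30)
P(t) = t**4/(1 + t**4)**2 (P(t) = ((t*t)/(1 + (t*t)**2))**2 = (t**2/(1 + (t**2)**2))**2 = (t**2/(1 + t**4))**2 = t**4/(1 + t**4)**2)
P(K) - 1*(-7182) = 30**4/(1 + 30**4)**2 - 1*(-7182) = 810000/(1 + 810000)**2 + 7182 = 810000/810001**2 + 7182 = 810000*(1/656101620001) + 7182 = 810000/656101620001 + 7182 = 4712121835657182/656101620001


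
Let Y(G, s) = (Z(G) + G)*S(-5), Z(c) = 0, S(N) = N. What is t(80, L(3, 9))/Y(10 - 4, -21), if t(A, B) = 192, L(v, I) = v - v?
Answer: -32/5 ≈ -6.4000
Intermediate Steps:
L(v, I) = 0
Y(G, s) = -5*G (Y(G, s) = (0 + G)*(-5) = G*(-5) = -5*G)
t(80, L(3, 9))/Y(10 - 4, -21) = 192/((-5*(10 - 4))) = 192/((-5*6)) = 192/(-30) = 192*(-1/30) = -32/5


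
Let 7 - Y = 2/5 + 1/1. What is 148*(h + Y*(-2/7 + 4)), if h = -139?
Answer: -87468/5 ≈ -17494.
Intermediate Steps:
Y = 28/5 (Y = 7 - (2/5 + 1/1) = 7 - (2*(1/5) + 1*1) = 7 - (2/5 + 1) = 7 - 1*7/5 = 7 - 7/5 = 28/5 ≈ 5.6000)
148*(h + Y*(-2/7 + 4)) = 148*(-139 + 28*(-2/7 + 4)/5) = 148*(-139 + (28/5)*(26/7)) = 148*(-139 + 104/5) = 148*(-591/5) = -87468/5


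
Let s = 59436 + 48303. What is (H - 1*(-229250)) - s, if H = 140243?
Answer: 261754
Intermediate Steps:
s = 107739
(H - 1*(-229250)) - s = (140243 - 1*(-229250)) - 1*107739 = (140243 + 229250) - 107739 = 369493 - 107739 = 261754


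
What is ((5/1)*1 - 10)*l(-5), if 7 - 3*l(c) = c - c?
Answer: -35/3 ≈ -11.667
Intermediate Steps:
l(c) = 7/3 (l(c) = 7/3 - (c - c)/3 = 7/3 - 1/3*0 = 7/3 + 0 = 7/3)
((5/1)*1 - 10)*l(-5) = ((5/1)*1 - 10)*(7/3) = ((5*1)*1 - 10)*(7/3) = (5*1 - 10)*(7/3) = (5 - 10)*(7/3) = -5*7/3 = -35/3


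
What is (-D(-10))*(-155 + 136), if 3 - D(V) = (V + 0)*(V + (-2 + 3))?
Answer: -1653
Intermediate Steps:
D(V) = 3 - V*(1 + V) (D(V) = 3 - (V + 0)*(V + (-2 + 3)) = 3 - V*(V + 1) = 3 - V*(1 + V))
(-D(-10))*(-155 + 136) = (-(3 - 1*(-10) - 1*(-10)²))*(-155 + 136) = -(3 + 10 - 1*100)*(-19) = -(3 + 10 - 100)*(-19) = -1*(-87)*(-19) = 87*(-19) = -1653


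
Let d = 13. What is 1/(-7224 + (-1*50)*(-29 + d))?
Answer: -1/6424 ≈ -0.00015567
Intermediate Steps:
1/(-7224 + (-1*50)*(-29 + d)) = 1/(-7224 + (-1*50)*(-29 + 13)) = 1/(-7224 - 50*(-16)) = 1/(-7224 + 800) = 1/(-6424) = -1/6424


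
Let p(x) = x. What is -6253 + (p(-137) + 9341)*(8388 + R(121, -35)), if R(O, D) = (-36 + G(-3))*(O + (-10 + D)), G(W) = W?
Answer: 49916243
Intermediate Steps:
R(O, D) = 390 - 39*D - 39*O (R(O, D) = (-36 - 3)*(O + (-10 + D)) = -39*(-10 + D + O) = 390 - 39*D - 39*O)
-6253 + (p(-137) + 9341)*(8388 + R(121, -35)) = -6253 + (-137 + 9341)*(8388 + (390 - 39*(-35) - 39*121)) = -6253 + 9204*(8388 + (390 + 1365 - 4719)) = -6253 + 9204*(8388 - 2964) = -6253 + 9204*5424 = -6253 + 49922496 = 49916243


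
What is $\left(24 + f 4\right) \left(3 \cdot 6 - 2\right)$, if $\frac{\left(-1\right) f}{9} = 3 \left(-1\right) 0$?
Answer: $384$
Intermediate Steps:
$f = 0$ ($f = - 9 \cdot 3 \left(-1\right) 0 = - 9 \left(\left(-3\right) 0\right) = \left(-9\right) 0 = 0$)
$\left(24 + f 4\right) \left(3 \cdot 6 - 2\right) = \left(24 + 0 \cdot 4\right) \left(3 \cdot 6 - 2\right) = \left(24 + 0\right) \left(18 - 2\right) = 24 \cdot 16 = 384$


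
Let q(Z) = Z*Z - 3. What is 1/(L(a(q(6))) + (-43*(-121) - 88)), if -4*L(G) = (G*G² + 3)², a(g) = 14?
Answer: -4/7525549 ≈ -5.3152e-7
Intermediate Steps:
q(Z) = -3 + Z² (q(Z) = Z² - 3 = -3 + Z²)
L(G) = -(3 + G³)²/4 (L(G) = -(G*G² + 3)²/4 = -(G³ + 3)²/4 = -(3 + G³)²/4)
1/(L(a(q(6))) + (-43*(-121) - 88)) = 1/(-(3 + 14³)²/4 + (-43*(-121) - 88)) = 1/(-(3 + 2744)²/4 + (5203 - 88)) = 1/(-¼*2747² + 5115) = 1/(-¼*7546009 + 5115) = 1/(-7546009/4 + 5115) = 1/(-7525549/4) = -4/7525549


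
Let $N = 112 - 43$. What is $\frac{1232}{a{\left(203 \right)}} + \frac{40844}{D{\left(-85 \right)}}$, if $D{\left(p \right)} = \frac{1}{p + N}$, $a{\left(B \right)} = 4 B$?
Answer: $- \frac{18951572}{29} \approx -6.535 \cdot 10^{5}$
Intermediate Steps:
$N = 69$
$D{\left(p \right)} = \frac{1}{69 + p}$ ($D{\left(p \right)} = \frac{1}{p + 69} = \frac{1}{69 + p}$)
$\frac{1232}{a{\left(203 \right)}} + \frac{40844}{D{\left(-85 \right)}} = \frac{1232}{4 \cdot 203} + \frac{40844}{\frac{1}{69 - 85}} = \frac{1232}{812} + \frac{40844}{\frac{1}{-16}} = 1232 \cdot \frac{1}{812} + \frac{40844}{- \frac{1}{16}} = \frac{44}{29} + 40844 \left(-16\right) = \frac{44}{29} - 653504 = - \frac{18951572}{29}$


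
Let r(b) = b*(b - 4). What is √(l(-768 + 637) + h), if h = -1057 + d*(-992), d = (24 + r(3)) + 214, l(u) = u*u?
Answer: 2*I*√54254 ≈ 465.85*I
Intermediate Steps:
r(b) = b*(-4 + b)
l(u) = u²
d = 235 (d = (24 + 3*(-4 + 3)) + 214 = (24 + 3*(-1)) + 214 = (24 - 3) + 214 = 21 + 214 = 235)
h = -234177 (h = -1057 + 235*(-992) = -1057 - 233120 = -234177)
√(l(-768 + 637) + h) = √((-768 + 637)² - 234177) = √((-131)² - 234177) = √(17161 - 234177) = √(-217016) = 2*I*√54254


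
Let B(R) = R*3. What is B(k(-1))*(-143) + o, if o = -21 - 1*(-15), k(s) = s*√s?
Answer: -6 + 429*I ≈ -6.0 + 429.0*I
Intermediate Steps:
k(s) = s^(3/2)
o = -6 (o = -21 + 15 = -6)
B(R) = 3*R
B(k(-1))*(-143) + o = (3*(-1)^(3/2))*(-143) - 6 = (3*(-I))*(-143) - 6 = -3*I*(-143) - 6 = 429*I - 6 = -6 + 429*I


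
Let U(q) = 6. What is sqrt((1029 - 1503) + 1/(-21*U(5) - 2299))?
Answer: I*sqrt(111496747)/485 ≈ 21.772*I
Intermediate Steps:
sqrt((1029 - 1503) + 1/(-21*U(5) - 2299)) = sqrt((1029 - 1503) + 1/(-21*6 - 2299)) = sqrt(-474 + 1/(-126 - 2299)) = sqrt(-474 + 1/(-2425)) = sqrt(-474 - 1/2425) = sqrt(-1149451/2425) = I*sqrt(111496747)/485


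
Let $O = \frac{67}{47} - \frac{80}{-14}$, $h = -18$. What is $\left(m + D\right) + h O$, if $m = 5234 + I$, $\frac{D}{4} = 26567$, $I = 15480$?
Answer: $\frac{41734796}{329} \approx 1.2685 \cdot 10^{5}$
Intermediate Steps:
$D = 106268$ ($D = 4 \cdot 26567 = 106268$)
$O = \frac{2349}{329}$ ($O = 67 \cdot \frac{1}{47} - - \frac{40}{7} = \frac{67}{47} + \frac{40}{7} = \frac{2349}{329} \approx 7.1398$)
$m = 20714$ ($m = 5234 + 15480 = 20714$)
$\left(m + D\right) + h O = \left(20714 + 106268\right) - \frac{42282}{329} = 126982 - \frac{42282}{329} = \frac{41734796}{329}$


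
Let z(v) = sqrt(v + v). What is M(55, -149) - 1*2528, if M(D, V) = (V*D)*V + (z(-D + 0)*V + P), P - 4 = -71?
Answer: 1218460 - 149*I*sqrt(110) ≈ 1.2185e+6 - 1562.7*I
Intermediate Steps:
P = -67 (P = 4 - 71 = -67)
z(v) = sqrt(2)*sqrt(v) (z(v) = sqrt(2*v) = sqrt(2)*sqrt(v))
M(D, V) = -67 + D*V**2 + V*sqrt(2)*sqrt(-D) (M(D, V) = (V*D)*V + ((sqrt(2)*sqrt(-D + 0))*V - 67) = (D*V)*V + ((sqrt(2)*sqrt(-D))*V - 67) = D*V**2 + (V*sqrt(2)*sqrt(-D) - 67) = D*V**2 + (-67 + V*sqrt(2)*sqrt(-D)) = -67 + D*V**2 + V*sqrt(2)*sqrt(-D))
M(55, -149) - 1*2528 = (-67 + 55*(-149)**2 - 149*sqrt(2)*sqrt(-1*55)) - 1*2528 = (-67 + 55*22201 - 149*sqrt(2)*sqrt(-55)) - 2528 = (-67 + 1221055 - 149*sqrt(2)*I*sqrt(55)) - 2528 = (-67 + 1221055 - 149*I*sqrt(110)) - 2528 = (1220988 - 149*I*sqrt(110)) - 2528 = 1218460 - 149*I*sqrt(110)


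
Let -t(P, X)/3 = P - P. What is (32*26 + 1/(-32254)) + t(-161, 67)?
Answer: 26835327/32254 ≈ 832.00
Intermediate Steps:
t(P, X) = 0 (t(P, X) = -3*(P - P) = -3*0 = 0)
(32*26 + 1/(-32254)) + t(-161, 67) = (32*26 + 1/(-32254)) + 0 = (832 - 1/32254) + 0 = 26835327/32254 + 0 = 26835327/32254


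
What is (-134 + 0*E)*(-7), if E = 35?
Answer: 938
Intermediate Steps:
(-134 + 0*E)*(-7) = (-134 + 0*35)*(-7) = (-134 + 0)*(-7) = -134*(-7) = 938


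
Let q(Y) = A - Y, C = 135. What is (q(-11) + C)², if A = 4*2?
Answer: 23716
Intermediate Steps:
A = 8
q(Y) = 8 - Y
(q(-11) + C)² = ((8 - 1*(-11)) + 135)² = ((8 + 11) + 135)² = (19 + 135)² = 154² = 23716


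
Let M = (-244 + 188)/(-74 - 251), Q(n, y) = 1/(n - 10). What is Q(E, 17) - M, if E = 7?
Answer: -493/975 ≈ -0.50564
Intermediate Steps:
Q(n, y) = 1/(-10 + n)
M = 56/325 (M = -56/(-325) = -56*(-1/325) = 56/325 ≈ 0.17231)
Q(E, 17) - M = 1/(-10 + 7) - 1*56/325 = 1/(-3) - 56/325 = -1/3 - 56/325 = -493/975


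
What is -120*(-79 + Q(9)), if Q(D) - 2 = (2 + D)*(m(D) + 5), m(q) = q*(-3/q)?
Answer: 6600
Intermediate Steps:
m(q) = -3
Q(D) = 6 + 2*D (Q(D) = 2 + (2 + D)*(-3 + 5) = 2 + (2 + D)*2 = 2 + (4 + 2*D) = 6 + 2*D)
-120*(-79 + Q(9)) = -120*(-79 + (6 + 2*9)) = -120*(-79 + (6 + 18)) = -120*(-79 + 24) = -120*(-55) = 6600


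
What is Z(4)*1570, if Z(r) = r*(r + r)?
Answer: 50240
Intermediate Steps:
Z(r) = 2*r**2 (Z(r) = r*(2*r) = 2*r**2)
Z(4)*1570 = (2*4**2)*1570 = (2*16)*1570 = 32*1570 = 50240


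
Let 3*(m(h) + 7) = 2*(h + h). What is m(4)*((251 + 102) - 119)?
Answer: -390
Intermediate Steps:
m(h) = -7 + 4*h/3 (m(h) = -7 + (2*(h + h))/3 = -7 + (2*(2*h))/3 = -7 + (4*h)/3 = -7 + 4*h/3)
m(4)*((251 + 102) - 119) = (-7 + (4/3)*4)*((251 + 102) - 119) = (-7 + 16/3)*(353 - 119) = -5/3*234 = -390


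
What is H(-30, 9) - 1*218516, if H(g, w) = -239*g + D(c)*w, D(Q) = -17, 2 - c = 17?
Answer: -211499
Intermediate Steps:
c = -15 (c = 2 - 1*17 = 2 - 17 = -15)
H(g, w) = -239*g - 17*w
H(-30, 9) - 1*218516 = (-239*(-30) - 17*9) - 1*218516 = (7170 - 153) - 218516 = 7017 - 218516 = -211499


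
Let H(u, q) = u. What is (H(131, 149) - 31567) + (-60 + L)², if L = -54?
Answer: -18440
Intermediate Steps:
(H(131, 149) - 31567) + (-60 + L)² = (131 - 31567) + (-60 - 54)² = -31436 + (-114)² = -31436 + 12996 = -18440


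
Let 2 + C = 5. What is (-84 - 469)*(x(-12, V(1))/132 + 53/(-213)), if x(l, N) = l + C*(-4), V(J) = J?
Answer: 557977/2343 ≈ 238.15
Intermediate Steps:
C = 3 (C = -2 + 5 = 3)
x(l, N) = -12 + l (x(l, N) = l + 3*(-4) = l - 12 = -12 + l)
(-84 - 469)*(x(-12, V(1))/132 + 53/(-213)) = (-84 - 469)*((-12 - 12)/132 + 53/(-213)) = -553*(-24*1/132 + 53*(-1/213)) = -553*(-2/11 - 53/213) = -553*(-1009/2343) = 557977/2343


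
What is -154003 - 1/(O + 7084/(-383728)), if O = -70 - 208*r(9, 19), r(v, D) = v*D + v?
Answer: -554166103151341/3598411091 ≈ -1.5400e+5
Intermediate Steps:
r(v, D) = v + D*v (r(v, D) = D*v + v = v + D*v)
O = -37510 (O = -70 - 1872*(1 + 19) = -70 - 1872*20 = -70 - 208*180 = -70 - 37440 = -37510)
-154003 - 1/(O + 7084/(-383728)) = -154003 - 1/(-37510 + 7084/(-383728)) = -154003 - 1/(-37510 + 7084*(-1/383728)) = -154003 - 1/(-37510 - 1771/95932) = -154003 - 1/(-3598411091/95932) = -154003 - 1*(-95932/3598411091) = -154003 + 95932/3598411091 = -554166103151341/3598411091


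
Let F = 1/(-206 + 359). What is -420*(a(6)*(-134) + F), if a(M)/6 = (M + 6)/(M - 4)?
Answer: 103329940/51 ≈ 2.0261e+6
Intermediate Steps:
F = 1/153 ≈ 0.0065359
a(M) = 6*(6 + M)/(-4 + M) (a(M) = 6*((M + 6)/(M - 4)) = 6*((6 + M)/(-4 + M)) = 6*(6 + M)/(-4 + M))
-420*(a(6)*(-134) + F) = -420*((6*(6 + 6)/(-4 + 6))*(-134) + 1/153) = -420*((6*12/2)*(-134) + 1/153) = -420*((6*(1/2)*12)*(-134) + 1/153) = -420*(36*(-134) + 1/153) = -420*(-4824 + 1/153) = -420*(-738071/153) = 103329940/51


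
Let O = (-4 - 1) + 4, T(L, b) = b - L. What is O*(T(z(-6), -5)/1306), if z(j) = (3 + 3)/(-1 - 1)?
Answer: 1/653 ≈ 0.0015314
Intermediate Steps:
z(j) = -3 (z(j) = 6/(-2) = 6*(-1/2) = -3)
O = -1 (O = -5 + 4 = -1)
O*(T(z(-6), -5)/1306) = -(-5 - 1*(-3))/1306 = -(-5 + 3)/1306 = -(-2)/1306 = -1*(-1/653) = 1/653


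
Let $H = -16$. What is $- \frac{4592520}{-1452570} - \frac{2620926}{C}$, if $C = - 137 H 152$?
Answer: $- \frac{37948738269}{8066218048} \approx -4.7047$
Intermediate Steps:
$C = 333184$ ($C = \left(-137\right) \left(-16\right) 152 = 2192 \cdot 152 = 333184$)
$- \frac{4592520}{-1452570} - \frac{2620926}{C} = - \frac{4592520}{-1452570} - \frac{2620926}{333184} = \left(-4592520\right) \left(- \frac{1}{1452570}\right) - \frac{1310463}{166592} = \frac{153084}{48419} - \frac{1310463}{166592} = - \frac{37948738269}{8066218048}$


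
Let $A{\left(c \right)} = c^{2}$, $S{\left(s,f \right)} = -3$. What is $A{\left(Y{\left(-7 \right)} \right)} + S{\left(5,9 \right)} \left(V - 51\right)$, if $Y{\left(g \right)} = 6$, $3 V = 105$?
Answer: $84$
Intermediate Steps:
$V = 35$ ($V = \frac{1}{3} \cdot 105 = 35$)
$A{\left(Y{\left(-7 \right)} \right)} + S{\left(5,9 \right)} \left(V - 51\right) = 6^{2} - 3 \left(35 - 51\right) = 36 - -48 = 36 + 48 = 84$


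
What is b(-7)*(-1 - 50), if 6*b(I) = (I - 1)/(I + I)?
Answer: -34/7 ≈ -4.8571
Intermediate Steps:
b(I) = (-1 + I)/(12*I) (b(I) = ((I - 1)/(I + I))/6 = ((-1 + I)/((2*I)))/6 = ((-1 + I)*(1/(2*I)))/6 = ((-1 + I)/(2*I))/6 = (-1 + I)/(12*I))
b(-7)*(-1 - 50) = ((1/12)*(-1 - 7)/(-7))*(-1 - 50) = ((1/12)*(-⅐)*(-8))*(-51) = (2/21)*(-51) = -34/7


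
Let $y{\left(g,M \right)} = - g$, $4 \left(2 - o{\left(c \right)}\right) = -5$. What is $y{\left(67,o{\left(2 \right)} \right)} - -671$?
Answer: $604$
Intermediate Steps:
$o{\left(c \right)} = \frac{13}{4}$ ($o{\left(c \right)} = 2 - - \frac{5}{4} = 2 + \frac{5}{4} = \frac{13}{4}$)
$y{\left(67,o{\left(2 \right)} \right)} - -671 = \left(-1\right) 67 - -671 = -67 + 671 = 604$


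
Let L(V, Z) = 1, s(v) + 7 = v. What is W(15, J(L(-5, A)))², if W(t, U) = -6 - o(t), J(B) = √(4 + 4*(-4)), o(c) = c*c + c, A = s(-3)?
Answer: 60516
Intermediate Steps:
s(v) = -7 + v
A = -10 (A = -7 - 3 = -10)
o(c) = c + c² (o(c) = c² + c = c + c²)
J(B) = 2*I*√3 (J(B) = √(4 - 16) = √(-12) = 2*I*√3)
W(t, U) = -6 - t*(1 + t)
W(15, J(L(-5, A)))² = (-6 - 1*15*(1 + 15))² = (-6 - 1*15*16)² = (-6 - 240)² = (-246)² = 60516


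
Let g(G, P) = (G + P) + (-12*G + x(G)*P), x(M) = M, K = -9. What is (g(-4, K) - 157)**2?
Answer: 7396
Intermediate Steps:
g(G, P) = P - 11*G + G*P (g(G, P) = (G + P) + (-12*G + G*P) = P - 11*G + G*P)
(g(-4, K) - 157)**2 = ((-9 - 11*(-4) - 4*(-9)) - 157)**2 = ((-9 + 44 + 36) - 157)**2 = (71 - 157)**2 = (-86)**2 = 7396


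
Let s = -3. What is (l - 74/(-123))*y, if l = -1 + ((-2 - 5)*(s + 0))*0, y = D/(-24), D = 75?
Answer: 1225/984 ≈ 1.2449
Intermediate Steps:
y = -25/8 (y = 75/(-24) = 75*(-1/24) = -25/8 ≈ -3.1250)
l = -1 (l = -1 + ((-2 - 5)*(-3 + 0))*0 = -1 - 7*(-3)*0 = -1 + 21*0 = -1 + 0 = -1)
(l - 74/(-123))*y = (-1 - 74/(-123))*(-25/8) = (-1 - 74*(-1/123))*(-25/8) = (-1 + 74/123)*(-25/8) = -49/123*(-25/8) = 1225/984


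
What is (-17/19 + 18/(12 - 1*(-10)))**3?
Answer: -4096/9129329 ≈ -0.00044866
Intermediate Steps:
(-17/19 + 18/(12 - 1*(-10)))**3 = (-17*1/19 + 18/(12 + 10))**3 = (-17/19 + 18/22)**3 = (-17/19 + 18*(1/22))**3 = (-17/19 + 9/11)**3 = (-16/209)**3 = -4096/9129329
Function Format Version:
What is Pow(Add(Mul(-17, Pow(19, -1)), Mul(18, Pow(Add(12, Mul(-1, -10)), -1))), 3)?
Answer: Rational(-4096, 9129329) ≈ -0.00044866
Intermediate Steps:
Pow(Add(Mul(-17, Pow(19, -1)), Mul(18, Pow(Add(12, Mul(-1, -10)), -1))), 3) = Pow(Add(Mul(-17, Rational(1, 19)), Mul(18, Pow(Add(12, 10), -1))), 3) = Pow(Add(Rational(-17, 19), Mul(18, Pow(22, -1))), 3) = Pow(Add(Rational(-17, 19), Mul(18, Rational(1, 22))), 3) = Pow(Add(Rational(-17, 19), Rational(9, 11)), 3) = Pow(Rational(-16, 209), 3) = Rational(-4096, 9129329)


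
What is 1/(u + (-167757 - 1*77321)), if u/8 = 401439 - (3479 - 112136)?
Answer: 1/3835690 ≈ 2.6071e-7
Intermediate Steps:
u = 4080768 (u = 8*(401439 - (3479 - 112136)) = 8*(401439 - 1*(-108657)) = 8*(401439 + 108657) = 8*510096 = 4080768)
1/(u + (-167757 - 1*77321)) = 1/(4080768 + (-167757 - 1*77321)) = 1/(4080768 + (-167757 - 77321)) = 1/(4080768 - 245078) = 1/3835690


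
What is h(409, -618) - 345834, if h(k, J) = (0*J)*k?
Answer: -345834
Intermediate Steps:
h(k, J) = 0 (h(k, J) = 0*k = 0)
h(409, -618) - 345834 = 0 - 345834 = -345834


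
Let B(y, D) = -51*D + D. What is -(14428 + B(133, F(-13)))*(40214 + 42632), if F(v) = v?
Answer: -1249151988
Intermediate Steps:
B(y, D) = -50*D
-(14428 + B(133, F(-13)))*(40214 + 42632) = -(14428 - 50*(-13))*(40214 + 42632) = -(14428 + 650)*82846 = -15078*82846 = -1*1249151988 = -1249151988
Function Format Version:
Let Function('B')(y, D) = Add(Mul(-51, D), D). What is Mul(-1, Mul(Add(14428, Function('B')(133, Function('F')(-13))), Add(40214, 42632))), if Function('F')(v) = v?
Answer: -1249151988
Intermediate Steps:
Function('B')(y, D) = Mul(-50, D)
Mul(-1, Mul(Add(14428, Function('B')(133, Function('F')(-13))), Add(40214, 42632))) = Mul(-1, Mul(Add(14428, Mul(-50, -13)), Add(40214, 42632))) = Mul(-1, Mul(Add(14428, 650), 82846)) = Mul(-1, Mul(15078, 82846)) = Mul(-1, 1249151988) = -1249151988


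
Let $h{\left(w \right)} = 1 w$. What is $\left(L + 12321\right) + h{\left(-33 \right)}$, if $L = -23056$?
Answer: $-10768$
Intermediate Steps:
$h{\left(w \right)} = w$
$\left(L + 12321\right) + h{\left(-33 \right)} = \left(-23056 + 12321\right) - 33 = -10735 - 33 = -10768$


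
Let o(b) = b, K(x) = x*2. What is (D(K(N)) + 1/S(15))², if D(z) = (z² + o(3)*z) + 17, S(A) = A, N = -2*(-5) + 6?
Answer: 290907136/225 ≈ 1.2929e+6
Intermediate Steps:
N = 16 (N = 10 + 6 = 16)
K(x) = 2*x
D(z) = 17 + z² + 3*z (D(z) = (z² + 3*z) + 17 = 17 + z² + 3*z)
(D(K(N)) + 1/S(15))² = ((17 + (2*16)² + 3*(2*16)) + 1/15)² = ((17 + 32² + 3*32) + 1/15)² = ((17 + 1024 + 96) + 1/15)² = (1137 + 1/15)² = (17056/15)² = 290907136/225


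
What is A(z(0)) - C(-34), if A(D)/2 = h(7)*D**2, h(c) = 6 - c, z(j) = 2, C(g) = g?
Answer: 26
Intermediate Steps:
A(D) = -2*D**2 (A(D) = 2*((6 - 1*7)*D**2) = 2*((6 - 7)*D**2) = 2*(-D**2) = -2*D**2)
A(z(0)) - C(-34) = -2*2**2 - 1*(-34) = -2*4 + 34 = -8 + 34 = 26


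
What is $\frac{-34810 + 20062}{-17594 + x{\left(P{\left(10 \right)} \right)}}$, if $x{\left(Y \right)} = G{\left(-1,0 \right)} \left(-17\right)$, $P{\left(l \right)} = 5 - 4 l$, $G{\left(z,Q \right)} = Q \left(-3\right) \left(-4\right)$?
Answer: $\frac{7374}{8797} \approx 0.83824$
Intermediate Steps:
$G{\left(z,Q \right)} = 12 Q$ ($G{\left(z,Q \right)} = - 3 Q \left(-4\right) = 12 Q$)
$x{\left(Y \right)} = 0$ ($x{\left(Y \right)} = 12 \cdot 0 \left(-17\right) = 0 \left(-17\right) = 0$)
$\frac{-34810 + 20062}{-17594 + x{\left(P{\left(10 \right)} \right)}} = \frac{-34810 + 20062}{-17594 + 0} = - \frac{14748}{-17594} = \left(-14748\right) \left(- \frac{1}{17594}\right) = \frac{7374}{8797}$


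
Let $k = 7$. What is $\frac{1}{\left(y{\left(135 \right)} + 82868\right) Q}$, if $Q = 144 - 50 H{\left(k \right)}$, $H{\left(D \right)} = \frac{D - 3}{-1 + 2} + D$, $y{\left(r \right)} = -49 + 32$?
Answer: $- \frac{1}{33637506} \approx -2.9729 \cdot 10^{-8}$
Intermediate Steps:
$y{\left(r \right)} = -17$
$H{\left(D \right)} = -3 + 2 D$ ($H{\left(D \right)} = \frac{-3 + D}{1} + D = \left(-3 + D\right) 1 + D = \left(-3 + D\right) + D = -3 + 2 D$)
$Q = -406$ ($Q = 144 - 50 \left(-3 + 2 \cdot 7\right) = 144 - 50 \left(-3 + 14\right) = 144 - 550 = -406$)
$\frac{1}{\left(y{\left(135 \right)} + 82868\right) Q} = \frac{1}{\left(-17 + 82868\right) \left(-406\right)} = \frac{1}{82851} \left(- \frac{1}{406}\right) = - \frac{1}{33637506}$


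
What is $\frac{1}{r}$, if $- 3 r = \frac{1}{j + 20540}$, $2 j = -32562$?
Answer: $-12777$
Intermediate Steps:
$j = -16281$ ($j = \frac{1}{2} \left(-32562\right) = -16281$)
$r = - \frac{1}{12777}$ ($r = - \frac{1}{3 \left(-16281 + 20540\right)} = - \frac{1}{3 \cdot 4259} = \left(- \frac{1}{3}\right) \frac{1}{4259} = - \frac{1}{12777} \approx -7.8266 \cdot 10^{-5}$)
$\frac{1}{r} = \frac{1}{- \frac{1}{12777}} = -12777$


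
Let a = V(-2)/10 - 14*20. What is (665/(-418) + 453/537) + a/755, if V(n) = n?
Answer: -16626963/14865950 ≈ -1.1185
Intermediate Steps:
a = -1401/5 (a = -2/10 - 14*20 = -2*⅒ - 280 = -⅕ - 280 = -1401/5 ≈ -280.20)
(665/(-418) + 453/537) + a/755 = (665/(-418) + 453/537) - 1401/5/755 = (665*(-1/418) + 453*(1/537)) + (1/755)*(-1401/5) = (-35/22 + 151/179) - 1401/3775 = -2943/3938 - 1401/3775 = -16626963/14865950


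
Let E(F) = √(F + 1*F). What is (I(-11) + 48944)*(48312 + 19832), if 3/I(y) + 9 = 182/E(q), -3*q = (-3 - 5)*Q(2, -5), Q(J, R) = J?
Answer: 26898714990208/8065 + 12402208*√6/8065 ≈ 3.3352e+9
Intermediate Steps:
q = 16/3 (q = -(-3 - 5)*2/3 = -(-8)*2/3 = -⅓*(-16) = 16/3 ≈ 5.3333)
E(F) = √2*√F (E(F) = √(F + F) = √(2*F) = √2*√F)
I(y) = 3/(-9 + 91*√6/4) (I(y) = 3/(-9 + 182/((√2*√(16/3)))) = 3/(-9 + 182/((√2*(4*√3/3)))) = 3/(-9 + 182/((4*√6/3))) = 3/(-9 + 182*(√6/8)) = 3/(-9 + 91*√6/4))
(I(-11) + 48944)*(48312 + 19832) = ((72/8065 + 182*√6/8065) + 48944)*(48312 + 19832) = (394733432/8065 + 182*√6/8065)*68144 = 26898714990208/8065 + 12402208*√6/8065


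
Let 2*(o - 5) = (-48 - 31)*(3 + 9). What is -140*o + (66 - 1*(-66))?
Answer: 65792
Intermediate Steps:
o = -469 (o = 5 + ((-48 - 31)*(3 + 9))/2 = 5 + (-79*12)/2 = 5 + (½)*(-948) = 5 - 474 = -469)
-140*o + (66 - 1*(-66)) = -140*(-469) + (66 - 1*(-66)) = 65660 + (66 + 66) = 65660 + 132 = 65792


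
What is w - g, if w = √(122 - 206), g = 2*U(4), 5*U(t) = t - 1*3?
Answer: -⅖ + 2*I*√21 ≈ -0.4 + 9.1651*I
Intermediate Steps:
U(t) = -⅗ + t/5 (U(t) = (t - 1*3)/5 = (t - 3)/5 = (-3 + t)/5 = -⅗ + t/5)
g = ⅖ (g = 2*(-⅗ + (⅕)*4) = 2*(-⅗ + ⅘) = 2*(⅕) = ⅖ ≈ 0.40000)
w = 2*I*√21 (w = √(-84) = 2*I*√21 ≈ 9.1651*I)
w - g = 2*I*√21 - 1*⅖ = 2*I*√21 - ⅖ = -⅖ + 2*I*√21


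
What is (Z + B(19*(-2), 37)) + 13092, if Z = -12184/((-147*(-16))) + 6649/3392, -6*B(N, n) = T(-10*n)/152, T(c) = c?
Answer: 41335019939/3157952 ≈ 13089.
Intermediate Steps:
B(N, n) = 5*n/456 (B(N, n) = -(-10*n)/(6*152) = -(-5)*n/456 = 5*n/456)
Z = -1605605/498624 (Z = -12184/2352 + 6649*(1/3392) = -12184*1/2352 + 6649/3392 = -1523/294 + 6649/3392 = -1605605/498624 ≈ -3.2201)
(Z + B(19*(-2), 37)) + 13092 = (-1605605/498624 + (5/456)*37) + 13092 = (-1605605/498624 + 185/456) + 13092 = -8887645/3157952 + 13092 = 41335019939/3157952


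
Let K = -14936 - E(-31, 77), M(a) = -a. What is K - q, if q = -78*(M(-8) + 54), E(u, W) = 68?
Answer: -10168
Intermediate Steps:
K = -15004 (K = -14936 - 1*68 = -14936 - 68 = -15004)
q = -4836 (q = -78*(-1*(-8) + 54) = -78*(8 + 54) = -78*62 = -4836)
K - q = -15004 - 1*(-4836) = -15004 + 4836 = -10168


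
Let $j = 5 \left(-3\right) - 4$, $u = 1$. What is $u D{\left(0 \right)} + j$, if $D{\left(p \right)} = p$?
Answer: $-19$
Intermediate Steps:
$j = -19$ ($j = -15 - 4 = -19$)
$u D{\left(0 \right)} + j = 1 \cdot 0 - 19 = 0 - 19 = -19$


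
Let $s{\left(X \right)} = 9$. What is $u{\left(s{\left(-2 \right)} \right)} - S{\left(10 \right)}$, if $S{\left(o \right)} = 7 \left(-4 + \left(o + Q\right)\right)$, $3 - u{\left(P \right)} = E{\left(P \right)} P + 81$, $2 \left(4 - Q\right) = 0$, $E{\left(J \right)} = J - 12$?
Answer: $-121$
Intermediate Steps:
$E{\left(J \right)} = -12 + J$
$Q = 4$ ($Q = 4 - 0 = 4 + 0 = 4$)
$u{\left(P \right)} = -78 - P \left(-12 + P\right)$ ($u{\left(P \right)} = 3 - \left(\left(-12 + P\right) P + 81\right) = 3 - \left(P \left(-12 + P\right) + 81\right) = 3 - \left(81 + P \left(-12 + P\right)\right) = -78 - P \left(-12 + P\right)$)
$S{\left(o \right)} = 7 o$ ($S{\left(o \right)} = 7 \left(-4 + \left(o + 4\right)\right) = 7 \left(-4 + \left(4 + o\right)\right) = 7 o$)
$u{\left(s{\left(-2 \right)} \right)} - S{\left(10 \right)} = \left(-78 - 9 \left(-12 + 9\right)\right) - 7 \cdot 10 = \left(-78 - 9 \left(-3\right)\right) - 70 = \left(-78 + 27\right) - 70 = -51 - 70 = -121$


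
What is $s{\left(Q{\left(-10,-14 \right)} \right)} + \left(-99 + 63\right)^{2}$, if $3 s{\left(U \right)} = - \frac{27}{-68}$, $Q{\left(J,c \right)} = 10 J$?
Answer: $\frac{88137}{68} \approx 1296.1$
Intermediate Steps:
$s{\left(U \right)} = \frac{9}{68}$ ($s{\left(U \right)} = \frac{\left(-27\right) \frac{1}{-68}}{3} = \frac{\left(-27\right) \left(- \frac{1}{68}\right)}{3} = \frac{1}{3} \cdot \frac{27}{68} = \frac{9}{68}$)
$s{\left(Q{\left(-10,-14 \right)} \right)} + \left(-99 + 63\right)^{2} = \frac{9}{68} + \left(-99 + 63\right)^{2} = \frac{9}{68} + \left(-36\right)^{2} = \frac{9}{68} + 1296 = \frac{88137}{68}$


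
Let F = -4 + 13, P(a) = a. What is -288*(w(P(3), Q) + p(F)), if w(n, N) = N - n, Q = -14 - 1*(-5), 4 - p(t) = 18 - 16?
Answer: 2880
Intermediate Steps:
F = 9
p(t) = 2 (p(t) = 4 - (18 - 16) = 4 - 1*2 = 4 - 2 = 2)
Q = -9 (Q = -14 + 5 = -9)
-288*(w(P(3), Q) + p(F)) = -288*((-9 - 1*3) + 2) = -288*((-9 - 3) + 2) = -288*(-12 + 2) = -288*(-10) = 2880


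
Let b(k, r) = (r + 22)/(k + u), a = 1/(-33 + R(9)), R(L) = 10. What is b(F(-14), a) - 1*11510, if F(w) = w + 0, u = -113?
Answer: -33621215/2921 ≈ -11510.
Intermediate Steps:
a = -1/23 (a = 1/(-33 + 10) = 1/(-23) = -1/23 ≈ -0.043478)
F(w) = w
b(k, r) = (22 + r)/(-113 + k) (b(k, r) = (r + 22)/(k - 113) = (22 + r)/(-113 + k))
b(F(-14), a) - 1*11510 = (22 - 1/23)/(-113 - 14) - 1*11510 = (505/23)/(-127) - 11510 = -1/127*505/23 - 11510 = -505/2921 - 11510 = -33621215/2921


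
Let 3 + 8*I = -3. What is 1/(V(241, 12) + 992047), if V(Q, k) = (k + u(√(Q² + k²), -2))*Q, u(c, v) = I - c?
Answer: 15916132/15778595355489 + 19280*√2329/15778595355489 ≈ 1.0677e-6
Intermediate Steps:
I = -¾ (I = -3/8 + (⅛)*(-3) = -3/8 - 3/8 = -¾ ≈ -0.75000)
u(c, v) = -¾ - c
V(Q, k) = Q*(-¾ + k - √(Q² + k²)) (V(Q, k) = (k + (-¾ - √(Q² + k²)))*Q = (-¾ + k - √(Q² + k²))*Q = Q*(-¾ + k - √(Q² + k²)))
1/(V(241, 12) + 992047) = 1/((¼)*241*(-3 - 4*√(241² + 12²) + 4*12) + 992047) = 1/((¼)*241*(-3 - 4*√(58081 + 144) + 48) + 992047) = 1/((¼)*241*(-3 - 20*√2329 + 48) + 992047) = 1/((¼)*241*(45 - 20*√2329) + 992047) = 1/((10845/4 - 1205*√2329) + 992047) = 1/(3979033/4 - 1205*√2329)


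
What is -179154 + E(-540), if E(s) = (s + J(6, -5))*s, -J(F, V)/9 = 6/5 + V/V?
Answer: 123138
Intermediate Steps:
J(F, V) = -99/5 (J(F, V) = -9*(6/5 + V/V) = -9*(6*(⅕) + 1) = -9*(6/5 + 1) = -9*11/5 = -99/5)
E(s) = s*(-99/5 + s) (E(s) = (s - 99/5)*s = (-99/5 + s)*s = s*(-99/5 + s))
-179154 + E(-540) = -179154 + (⅕)*(-540)*(-99 + 5*(-540)) = -179154 + (⅕)*(-540)*(-99 - 2700) = -179154 + (⅕)*(-540)*(-2799) = -179154 + 302292 = 123138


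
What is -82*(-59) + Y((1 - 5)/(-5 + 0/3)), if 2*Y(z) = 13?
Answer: 9689/2 ≈ 4844.5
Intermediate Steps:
Y(z) = 13/2 (Y(z) = (½)*13 = 13/2)
-82*(-59) + Y((1 - 5)/(-5 + 0/3)) = -82*(-59) + 13/2 = 4838 + 13/2 = 9689/2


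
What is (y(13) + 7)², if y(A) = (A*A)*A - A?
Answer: 4800481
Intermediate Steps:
y(A) = A³ - A (y(A) = A²*A - A = A³ - A)
(y(13) + 7)² = ((13³ - 1*13) + 7)² = ((2197 - 13) + 7)² = (2184 + 7)² = 2191² = 4800481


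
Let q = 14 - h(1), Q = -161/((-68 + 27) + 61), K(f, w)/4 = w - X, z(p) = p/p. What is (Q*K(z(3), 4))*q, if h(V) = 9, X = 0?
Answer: -644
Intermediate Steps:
z(p) = 1
K(f, w) = 4*w (K(f, w) = 4*(w - 1*0) = 4*(w + 0) = 4*w)
Q = -161/20 (Q = -161/(-41 + 61) = -161/20 ≈ -8.0500)
q = 5 (q = 14 - 1*9 = 14 - 9 = 5)
(Q*K(z(3), 4))*q = -161*4/5*5 = -161/20*16*5 = -644/5*5 = -644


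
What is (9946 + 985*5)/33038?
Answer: 14871/33038 ≈ 0.45012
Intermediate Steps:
(9946 + 985*5)/33038 = (9946 + 4925)*(1/33038) = 14871*(1/33038) = 14871/33038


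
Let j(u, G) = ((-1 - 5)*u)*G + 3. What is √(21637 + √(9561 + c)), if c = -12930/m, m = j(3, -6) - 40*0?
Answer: √(29621053 + 37*√12929539)/37 ≈ 147.43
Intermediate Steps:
j(u, G) = 3 - 6*G*u (j(u, G) = (-6*u)*G + 3 = -6*G*u + 3 = 3 - 6*G*u)
m = 111 (m = (3 - 6*(-6)*3) - 40*0 = (3 + 108) + 0 = 111 + 0 = 111)
c = -4310/37 (c = -12930/111 = -12930*1/111 = -4310/37 ≈ -116.49)
√(21637 + √(9561 + c)) = √(21637 + √(9561 - 4310/37)) = √(21637 + √(349447/37)) = √(21637 + √12929539/37)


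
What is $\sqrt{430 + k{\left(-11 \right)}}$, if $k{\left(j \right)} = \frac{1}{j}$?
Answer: $\frac{\sqrt{52019}}{11} \approx 20.734$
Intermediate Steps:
$\sqrt{430 + k{\left(-11 \right)}} = \sqrt{430 + \frac{1}{-11}} = \sqrt{430 - \frac{1}{11}} = \sqrt{\frac{4729}{11}} = \frac{\sqrt{52019}}{11}$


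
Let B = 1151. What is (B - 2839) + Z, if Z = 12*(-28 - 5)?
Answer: -2084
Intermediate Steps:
Z = -396 (Z = 12*(-33) = -396)
(B - 2839) + Z = (1151 - 2839) - 396 = -1688 - 396 = -2084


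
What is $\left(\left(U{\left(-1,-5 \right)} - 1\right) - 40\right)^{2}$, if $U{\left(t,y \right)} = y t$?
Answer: $1296$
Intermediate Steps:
$U{\left(t,y \right)} = t y$
$\left(\left(U{\left(-1,-5 \right)} - 1\right) - 40\right)^{2} = \left(\left(\left(-1\right) \left(-5\right) - 1\right) - 40\right)^{2} = \left(\left(5 - 1\right) - 40\right)^{2} = \left(4 - 40\right)^{2} = \left(-36\right)^{2} = 1296$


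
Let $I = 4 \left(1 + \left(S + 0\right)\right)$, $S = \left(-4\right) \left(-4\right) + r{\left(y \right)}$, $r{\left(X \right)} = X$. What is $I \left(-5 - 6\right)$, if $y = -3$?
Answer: $-616$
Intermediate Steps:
$S = 13$ ($S = \left(-4\right) \left(-4\right) - 3 = 16 - 3 = 13$)
$I = 56$ ($I = 4 \left(1 + \left(13 + 0\right)\right) = 4 \left(1 + 13\right) = 4 \cdot 14 = 56$)
$I \left(-5 - 6\right) = 56 \left(-5 - 6\right) = 56 \left(-11\right) = -616$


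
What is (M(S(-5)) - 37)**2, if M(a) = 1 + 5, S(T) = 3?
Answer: 961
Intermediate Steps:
M(a) = 6
(M(S(-5)) - 37)**2 = (6 - 37)**2 = (-31)**2 = 961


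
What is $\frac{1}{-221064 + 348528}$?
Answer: $\frac{1}{127464} \approx 7.8453 \cdot 10^{-6}$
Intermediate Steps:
$\frac{1}{-221064 + 348528} = \frac{1}{127464}$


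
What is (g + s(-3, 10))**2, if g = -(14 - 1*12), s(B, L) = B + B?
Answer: 64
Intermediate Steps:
s(B, L) = 2*B
g = -2 (g = -(14 - 12) = -1*2 = -2)
(g + s(-3, 10))**2 = (-2 + 2*(-3))**2 = (-2 - 6)**2 = (-8)**2 = 64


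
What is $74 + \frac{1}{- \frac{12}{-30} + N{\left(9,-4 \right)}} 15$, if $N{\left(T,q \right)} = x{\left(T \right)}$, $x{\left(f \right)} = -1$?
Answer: $49$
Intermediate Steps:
$N{\left(T,q \right)} = -1$
$74 + \frac{1}{- \frac{12}{-30} + N{\left(9,-4 \right)}} 15 = 74 + \frac{1}{- \frac{12}{-30} - 1} \cdot 15 = 74 + \frac{1}{\left(-12\right) \left(- \frac{1}{30}\right) - 1} \cdot 15 = 74 + \frac{1}{\frac{2}{5} - 1} \cdot 15 = 74 + \frac{1}{- \frac{3}{5}} \cdot 15 = 74 - 25 = 49$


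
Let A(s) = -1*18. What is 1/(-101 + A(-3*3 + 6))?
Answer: -1/119 ≈ -0.0084034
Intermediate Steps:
A(s) = -18
1/(-101 + A(-3*3 + 6)) = 1/(-101 - 18) = 1/(-119) = -1/119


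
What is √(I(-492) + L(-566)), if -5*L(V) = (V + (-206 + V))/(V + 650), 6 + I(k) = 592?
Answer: √2887010/70 ≈ 24.273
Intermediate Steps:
I(k) = 586 (I(k) = -6 + 592 = 586)
L(V) = -(-206 + 2*V)/(5*(650 + V)) (L(V) = -(V + (-206 + V))/(5*(V + 650)) = -(-206 + 2*V)/(5*(650 + V)))
√(I(-492) + L(-566)) = √(586 + 2*(103 - 1*(-566))/(5*(650 - 566))) = √(586 + (⅖)*(103 + 566)/84) = √(586 + (⅖)*(1/84)*669) = √(586 + 223/70) = √(41243/70) = √2887010/70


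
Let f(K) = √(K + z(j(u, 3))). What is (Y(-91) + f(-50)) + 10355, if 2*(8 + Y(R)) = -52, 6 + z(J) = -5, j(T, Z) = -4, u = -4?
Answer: 10321 + I*√61 ≈ 10321.0 + 7.8102*I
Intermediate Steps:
z(J) = -11 (z(J) = -6 - 5 = -11)
Y(R) = -34 (Y(R) = -8 + (½)*(-52) = -8 - 26 = -34)
f(K) = √(-11 + K) (f(K) = √(K - 11) = √(-11 + K))
(Y(-91) + f(-50)) + 10355 = (-34 + √(-11 - 50)) + 10355 = (-34 + √(-61)) + 10355 = (-34 + I*√61) + 10355 = 10321 + I*√61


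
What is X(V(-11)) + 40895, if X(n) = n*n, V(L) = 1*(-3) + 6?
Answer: 40904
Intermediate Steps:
V(L) = 3 (V(L) = -3 + 6 = 3)
X(n) = n**2
X(V(-11)) + 40895 = 3**2 + 40895 = 9 + 40895 = 40904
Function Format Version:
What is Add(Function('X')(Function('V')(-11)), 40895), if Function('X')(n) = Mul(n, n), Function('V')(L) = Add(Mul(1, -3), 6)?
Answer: 40904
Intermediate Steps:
Function('V')(L) = 3 (Function('V')(L) = Add(-3, 6) = 3)
Function('X')(n) = Pow(n, 2)
Add(Function('X')(Function('V')(-11)), 40895) = Add(Pow(3, 2), 40895) = Add(9, 40895) = 40904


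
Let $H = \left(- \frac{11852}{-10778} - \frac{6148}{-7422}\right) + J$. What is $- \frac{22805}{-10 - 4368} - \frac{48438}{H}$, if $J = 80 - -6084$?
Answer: $- \frac{32473863504739}{12269324913736} \approx -2.6468$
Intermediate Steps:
$J = 6164$ ($J = 80 + 6084 = 6164$)
$H = \frac{123309798128}{19998579}$ ($H = \left(- \frac{11852}{-10778} - \frac{6148}{-7422}\right) + 6164 = \left(\left(-11852\right) \left(- \frac{1}{10778}\right) - - \frac{3074}{3711}\right) + 6164 = \left(\frac{5926}{5389} + \frac{3074}{3711}\right) + 6164 = \frac{38557172}{19998579} + 6164 = \frac{123309798128}{19998579} \approx 6165.9$)
$- \frac{22805}{-10 - 4368} - \frac{48438}{H} = - \frac{22805}{-10 - 4368} - \frac{48438}{\frac{123309798128}{19998579}} = - \frac{22805}{-10 - 4368} - \frac{484345584801}{61654899064} = - \frac{22805}{-4378} - \frac{484345584801}{61654899064} = \left(-22805\right) \left(- \frac{1}{4378}\right) - \frac{484345584801}{61654899064} = \frac{22805}{4378} - \frac{484345584801}{61654899064} = - \frac{32473863504739}{12269324913736}$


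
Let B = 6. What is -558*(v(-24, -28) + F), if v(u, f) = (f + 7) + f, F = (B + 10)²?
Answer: -115506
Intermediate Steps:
F = 256 (F = (6 + 10)² = 16² = 256)
v(u, f) = 7 + 2*f (v(u, f) = (7 + f) + f = 7 + 2*f)
-558*(v(-24, -28) + F) = -558*((7 + 2*(-28)) + 256) = -558*((7 - 56) + 256) = -558*(-49 + 256) = -558*207 = -115506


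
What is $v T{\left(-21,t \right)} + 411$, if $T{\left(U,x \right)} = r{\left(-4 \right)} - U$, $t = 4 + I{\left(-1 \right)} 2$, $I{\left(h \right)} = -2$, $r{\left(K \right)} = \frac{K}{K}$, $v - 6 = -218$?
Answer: $-4253$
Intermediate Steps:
$v = -212$ ($v = 6 - 218 = -212$)
$r{\left(K \right)} = 1$
$t = 0$ ($t = 4 - 4 = 0$)
$T{\left(U,x \right)} = 1 - U$
$v T{\left(-21,t \right)} + 411 = - 212 \left(1 - -21\right) + 411 = - 212 \left(1 + 21\right) + 411 = \left(-212\right) 22 + 411 = -4664 + 411 = -4253$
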